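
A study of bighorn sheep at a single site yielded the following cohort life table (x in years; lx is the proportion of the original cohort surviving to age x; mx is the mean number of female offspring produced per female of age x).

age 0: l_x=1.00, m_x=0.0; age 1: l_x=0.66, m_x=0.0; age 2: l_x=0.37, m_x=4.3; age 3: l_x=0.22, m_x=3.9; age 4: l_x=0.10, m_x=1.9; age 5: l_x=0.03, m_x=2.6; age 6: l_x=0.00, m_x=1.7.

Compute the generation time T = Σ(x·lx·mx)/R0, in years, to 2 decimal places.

lx·mx: 0, 0, 1.591, 0.858, 0.19, 0.078, 0 → R0 = 2.717
x·lx·mx: 0, 0, 3.182, 2.574, 0.76, 0.39, 0 → Σ = 6.906
T = 6.906 / 2.717 = 2.541774… → 2.54

2.54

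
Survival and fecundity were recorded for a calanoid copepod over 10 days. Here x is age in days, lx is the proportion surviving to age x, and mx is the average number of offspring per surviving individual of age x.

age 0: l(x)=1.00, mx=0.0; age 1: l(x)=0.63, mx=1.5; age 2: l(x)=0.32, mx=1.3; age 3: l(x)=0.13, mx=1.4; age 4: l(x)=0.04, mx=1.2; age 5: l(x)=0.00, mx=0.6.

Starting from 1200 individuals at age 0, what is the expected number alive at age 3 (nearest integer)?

156

Expected survivors = N0 · l_3 = 1200 × 0.13 = 156 → 156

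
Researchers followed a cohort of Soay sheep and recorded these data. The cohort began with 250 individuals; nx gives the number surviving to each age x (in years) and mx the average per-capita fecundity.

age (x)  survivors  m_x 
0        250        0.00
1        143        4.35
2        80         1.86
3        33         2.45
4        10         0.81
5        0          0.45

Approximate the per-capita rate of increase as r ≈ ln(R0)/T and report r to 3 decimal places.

0.889

lx = nx/n0 = nx/250: 1, 0.572, 0.32, 0.132, 0.04, 0
R0 = Σ lx·mx = 0 + 2.4882 + 0.5952 + 0.3234 + 0.0324 + 0 = 3.4392
Σ x·lx·mx = 4.7784; T = 4.7784/3.4392 = 1.38939…
r ≈ ln(R0)/T = ln(3.4392)/1.38939… = 0.88905… → 0.889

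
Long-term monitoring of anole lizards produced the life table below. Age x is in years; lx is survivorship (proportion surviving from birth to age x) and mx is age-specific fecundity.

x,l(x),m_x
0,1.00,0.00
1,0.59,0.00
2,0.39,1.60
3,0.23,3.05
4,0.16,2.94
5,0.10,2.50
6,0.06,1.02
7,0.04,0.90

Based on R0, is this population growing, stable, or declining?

growing

R0 = Σ lx·mx = 0 + 0 + 0.624 + 0.7015 + 0.4704 + 0.25 + 0.0612 + 0.036 = 2.1431
R0 > 1, so the population is growing.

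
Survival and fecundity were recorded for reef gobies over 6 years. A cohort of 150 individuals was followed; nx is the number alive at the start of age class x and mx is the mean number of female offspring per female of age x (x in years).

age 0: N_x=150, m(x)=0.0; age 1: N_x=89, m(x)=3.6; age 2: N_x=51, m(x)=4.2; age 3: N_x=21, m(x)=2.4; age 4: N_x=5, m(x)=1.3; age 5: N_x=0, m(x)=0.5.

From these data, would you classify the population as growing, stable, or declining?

lx = nx/n0 = nx/150: 1, 0.59333…, 0.34, 0.14, 0.03333…, 0
R0 = Σ lx·mx = 0 + 2.136… + 1.428 + 0.336 + 0.043333… + 0 = 3.943333…
R0 > 1, so the population is growing.

growing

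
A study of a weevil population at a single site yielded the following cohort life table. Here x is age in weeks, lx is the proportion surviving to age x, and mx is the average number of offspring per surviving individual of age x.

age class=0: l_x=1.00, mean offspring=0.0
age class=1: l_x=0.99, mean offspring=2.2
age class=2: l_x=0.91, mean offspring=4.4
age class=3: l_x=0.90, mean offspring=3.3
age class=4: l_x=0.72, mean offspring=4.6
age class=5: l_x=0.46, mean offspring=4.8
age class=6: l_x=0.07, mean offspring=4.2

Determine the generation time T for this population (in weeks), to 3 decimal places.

3.017

lx·mx: 0, 2.178, 4.004, 2.97, 3.312, 2.208, 0.294 → R0 = 14.966
x·lx·mx: 0, 2.178, 8.008, 8.91, 13.248, 11.04, 1.764 → Σ = 45.148
T = 45.148 / 14.966 = 3.016705… → 3.017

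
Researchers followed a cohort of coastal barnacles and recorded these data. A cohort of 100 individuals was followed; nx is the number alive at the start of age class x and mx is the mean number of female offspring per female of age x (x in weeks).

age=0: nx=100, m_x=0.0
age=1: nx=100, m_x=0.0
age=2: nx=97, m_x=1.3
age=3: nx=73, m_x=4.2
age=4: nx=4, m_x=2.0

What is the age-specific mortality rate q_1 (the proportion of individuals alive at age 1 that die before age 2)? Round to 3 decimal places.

0.030

lx = nx/n0 = nx/100: 1, 1, 0.97, 0.73, 0.04
q_1 = (l_1 − l_2) / l_1 = (1 − 0.97) / 1
     = 0.03 / 1 = 0.03 → 0.030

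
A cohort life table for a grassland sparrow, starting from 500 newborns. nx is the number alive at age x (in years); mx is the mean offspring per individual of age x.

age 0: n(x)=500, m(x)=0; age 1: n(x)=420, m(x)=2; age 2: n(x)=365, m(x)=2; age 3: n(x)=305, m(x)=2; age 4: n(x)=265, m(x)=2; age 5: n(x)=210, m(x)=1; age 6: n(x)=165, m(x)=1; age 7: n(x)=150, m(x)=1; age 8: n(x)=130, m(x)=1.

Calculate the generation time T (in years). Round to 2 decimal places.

3.08

lx = nx/n0 = nx/500: 1, 0.84, 0.73, 0.61, 0.53, 0.42, 0.33, 0.3, 0.26
lx·mx: 0, 1.68, 1.46, 1.22, 1.06, 0.42, 0.33, 0.3, 0.26 → R0 = 6.73
x·lx·mx: 0, 1.68, 2.92, 3.66, 4.24, 2.1, 1.98, 2.1, 2.08 → Σ = 20.76
T = 20.76 / 6.73 = 3.084695… → 3.08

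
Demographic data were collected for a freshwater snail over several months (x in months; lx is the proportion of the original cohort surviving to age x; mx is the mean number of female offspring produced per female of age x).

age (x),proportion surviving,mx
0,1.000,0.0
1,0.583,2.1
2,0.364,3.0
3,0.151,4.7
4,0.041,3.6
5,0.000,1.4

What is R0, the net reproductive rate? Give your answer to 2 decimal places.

lx·mx by age: 0, 1.2243, 1.092, 0.7097, 0.1476, 0
R0 = Σ lx·mx = 3.1736 → 3.17

3.17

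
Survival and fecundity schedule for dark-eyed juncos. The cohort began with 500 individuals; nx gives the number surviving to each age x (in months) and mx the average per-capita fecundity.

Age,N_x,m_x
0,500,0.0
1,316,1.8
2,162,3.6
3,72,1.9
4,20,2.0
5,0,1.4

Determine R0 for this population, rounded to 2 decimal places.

lx = nx/n0 = nx/500: 1, 0.632, 0.324, 0.144, 0.04, 0
lx·mx by age: 0, 1.1376, 1.1664, 0.2736, 0.08, 0
R0 = Σ lx·mx = 2.6576 → 2.66

2.66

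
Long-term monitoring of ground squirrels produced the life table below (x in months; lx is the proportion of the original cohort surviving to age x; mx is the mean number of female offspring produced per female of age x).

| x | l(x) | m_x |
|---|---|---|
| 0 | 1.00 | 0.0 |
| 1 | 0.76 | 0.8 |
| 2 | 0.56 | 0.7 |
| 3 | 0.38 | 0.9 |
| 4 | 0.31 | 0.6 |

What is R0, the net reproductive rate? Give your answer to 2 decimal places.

lx·mx by age: 0, 0.608, 0.392, 0.342, 0.186
R0 = Σ lx·mx = 1.528 → 1.53

1.53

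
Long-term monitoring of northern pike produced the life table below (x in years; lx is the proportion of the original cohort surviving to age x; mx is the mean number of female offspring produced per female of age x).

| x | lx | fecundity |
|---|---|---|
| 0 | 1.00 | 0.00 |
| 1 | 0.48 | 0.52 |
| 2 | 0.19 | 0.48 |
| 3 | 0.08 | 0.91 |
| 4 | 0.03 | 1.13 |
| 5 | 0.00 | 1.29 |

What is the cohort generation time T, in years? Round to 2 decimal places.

1.76

lx·mx: 0, 0.2496, 0.0912, 0.0728, 0.0339, 0 → R0 = 0.4475
x·lx·mx: 0, 0.2496, 0.1824, 0.2184, 0.1356, 0 → Σ = 0.786
T = 0.786 / 0.4475 = 1.756425… → 1.76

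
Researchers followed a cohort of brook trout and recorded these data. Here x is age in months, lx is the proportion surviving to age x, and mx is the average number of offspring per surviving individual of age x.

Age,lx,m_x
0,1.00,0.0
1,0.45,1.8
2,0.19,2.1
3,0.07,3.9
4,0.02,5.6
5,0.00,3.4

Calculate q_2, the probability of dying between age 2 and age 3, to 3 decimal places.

q_2 = (l_2 − l_3) / l_2 = (0.19 − 0.07) / 0.19
     = 0.12 / 0.19 = 0.631579… → 0.632

0.632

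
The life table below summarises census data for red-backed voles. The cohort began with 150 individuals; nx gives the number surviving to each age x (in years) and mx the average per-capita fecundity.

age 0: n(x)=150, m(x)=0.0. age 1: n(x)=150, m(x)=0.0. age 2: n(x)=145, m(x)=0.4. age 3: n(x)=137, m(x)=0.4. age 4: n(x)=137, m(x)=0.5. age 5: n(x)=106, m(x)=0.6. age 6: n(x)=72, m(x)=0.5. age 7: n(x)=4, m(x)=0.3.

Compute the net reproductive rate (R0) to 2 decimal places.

1.88

lx = nx/n0 = nx/150: 1, 1, 0.96667…, 0.91333…, 0.91333…, 0.70667…, 0.48, 0.02667…
lx·mx by age: 0, 0, 0.386667…, 0.365333…, 0.456667…, 0.424…, 0.24, 0.008…
R0 = Σ lx·mx = 1.880667… → 1.88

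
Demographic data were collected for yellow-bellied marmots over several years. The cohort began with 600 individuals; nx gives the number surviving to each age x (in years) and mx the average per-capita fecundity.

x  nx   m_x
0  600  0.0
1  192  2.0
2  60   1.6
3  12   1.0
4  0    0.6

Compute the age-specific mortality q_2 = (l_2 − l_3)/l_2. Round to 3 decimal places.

0.800

lx = nx/n0 = nx/600: 1, 0.32, 0.1, 0.02, 0
q_2 = (l_2 − l_3) / l_2 = (0.1 − 0.02) / 0.1
     = 0.08 / 0.1 = 0.8 → 0.800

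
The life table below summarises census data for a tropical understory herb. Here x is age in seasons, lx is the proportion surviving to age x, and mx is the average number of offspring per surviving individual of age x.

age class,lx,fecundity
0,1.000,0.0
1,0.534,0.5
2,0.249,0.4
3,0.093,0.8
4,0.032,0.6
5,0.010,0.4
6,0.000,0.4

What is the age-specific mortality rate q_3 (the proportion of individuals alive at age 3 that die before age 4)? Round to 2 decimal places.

q_3 = (l_3 − l_4) / l_3 = (0.093 − 0.032) / 0.093
     = 0.061 / 0.093 = 0.655914… → 0.66

0.66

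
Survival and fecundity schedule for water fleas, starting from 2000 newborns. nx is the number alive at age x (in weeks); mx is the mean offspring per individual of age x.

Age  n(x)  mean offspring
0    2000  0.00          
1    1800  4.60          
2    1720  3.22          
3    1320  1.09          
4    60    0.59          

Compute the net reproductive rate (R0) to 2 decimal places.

7.65

lx = nx/n0 = nx/2000: 1, 0.9, 0.86, 0.66, 0.03
lx·mx by age: 0, 4.14, 2.7692, 0.7194, 0.0177
R0 = Σ lx·mx = 7.6463 → 7.65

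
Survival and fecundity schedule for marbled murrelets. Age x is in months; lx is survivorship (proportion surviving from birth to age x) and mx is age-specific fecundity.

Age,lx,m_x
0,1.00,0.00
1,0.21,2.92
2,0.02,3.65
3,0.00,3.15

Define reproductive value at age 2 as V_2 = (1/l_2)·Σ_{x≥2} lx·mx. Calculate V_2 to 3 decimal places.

3.650

lx·mx for x ≥ 2: 0.073, 0 → sum = 0.073
V_2 = 0.073 / l_2 = 0.073 / 0.02 = 3.65 → 3.650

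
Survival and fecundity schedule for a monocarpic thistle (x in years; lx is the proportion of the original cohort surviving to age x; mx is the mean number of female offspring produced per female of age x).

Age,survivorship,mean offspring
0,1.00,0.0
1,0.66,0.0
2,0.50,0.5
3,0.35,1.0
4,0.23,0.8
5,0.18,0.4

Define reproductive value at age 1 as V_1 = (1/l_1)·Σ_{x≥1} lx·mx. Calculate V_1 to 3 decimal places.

lx·mx for x ≥ 1: 0, 0.25, 0.35, 0.184, 0.072 → sum = 0.856
V_1 = 0.856 / l_1 = 0.856 / 0.66 = 1.29697… → 1.297

1.297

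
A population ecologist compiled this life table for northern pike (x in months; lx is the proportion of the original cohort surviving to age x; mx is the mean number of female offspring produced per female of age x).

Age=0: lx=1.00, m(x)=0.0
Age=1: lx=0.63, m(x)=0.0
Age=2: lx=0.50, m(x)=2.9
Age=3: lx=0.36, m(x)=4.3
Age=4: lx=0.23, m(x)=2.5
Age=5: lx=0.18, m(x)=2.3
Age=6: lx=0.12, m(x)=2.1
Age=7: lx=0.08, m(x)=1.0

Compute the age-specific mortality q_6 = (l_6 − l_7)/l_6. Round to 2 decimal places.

0.33

q_6 = (l_6 − l_7) / l_6 = (0.12 − 0.08) / 0.12
     = 0.04 / 0.12 = 0.333333… → 0.33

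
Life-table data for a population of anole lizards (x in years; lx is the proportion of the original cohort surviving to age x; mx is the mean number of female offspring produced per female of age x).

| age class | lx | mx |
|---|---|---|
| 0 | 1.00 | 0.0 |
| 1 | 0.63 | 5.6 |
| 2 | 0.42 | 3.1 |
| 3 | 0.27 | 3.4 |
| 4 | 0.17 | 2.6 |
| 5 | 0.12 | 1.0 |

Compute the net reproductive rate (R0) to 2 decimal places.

lx·mx by age: 0, 3.528, 1.302, 0.918, 0.442, 0.12
R0 = Σ lx·mx = 6.31 → 6.31

6.31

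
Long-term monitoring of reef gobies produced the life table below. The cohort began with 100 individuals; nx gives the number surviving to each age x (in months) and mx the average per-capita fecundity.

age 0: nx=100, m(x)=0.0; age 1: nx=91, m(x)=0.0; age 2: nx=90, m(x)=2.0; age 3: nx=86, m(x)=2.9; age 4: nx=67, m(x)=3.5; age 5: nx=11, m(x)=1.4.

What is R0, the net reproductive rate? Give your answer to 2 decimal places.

lx = nx/n0 = nx/100: 1, 0.91, 0.9, 0.86, 0.67, 0.11
lx·mx by age: 0, 0, 1.8, 2.494, 2.345, 0.154
R0 = Σ lx·mx = 6.793 → 6.79

6.79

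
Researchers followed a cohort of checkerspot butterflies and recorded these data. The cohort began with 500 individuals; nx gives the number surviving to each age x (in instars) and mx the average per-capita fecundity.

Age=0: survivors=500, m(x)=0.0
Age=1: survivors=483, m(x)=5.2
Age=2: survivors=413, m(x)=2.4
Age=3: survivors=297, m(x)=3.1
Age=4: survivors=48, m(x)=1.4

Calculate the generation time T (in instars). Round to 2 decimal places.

1.68

lx = nx/n0 = nx/500: 1, 0.966, 0.826, 0.594, 0.096
lx·mx: 0, 5.0232, 1.9824, 1.8414, 0.1344 → R0 = 8.9814
x·lx·mx: 0, 5.0232, 3.9648, 5.5242, 0.5376 → Σ = 15.0498
T = 15.0498 / 8.9814 = 1.675663… → 1.68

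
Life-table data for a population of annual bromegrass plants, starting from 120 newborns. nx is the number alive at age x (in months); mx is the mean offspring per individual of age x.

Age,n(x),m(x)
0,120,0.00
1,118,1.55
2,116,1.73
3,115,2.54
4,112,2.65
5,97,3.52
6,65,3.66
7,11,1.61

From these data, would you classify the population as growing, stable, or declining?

growing

lx = nx/n0 = nx/120: 1, 0.98333…, 0.96667…, 0.95833…, 0.93333…, 0.80833…, 0.54167…, 0.09167…
R0 = Σ lx·mx = 0 + 1.524167… + 1.672333… + 2.434167… + 2.473333… + 2.845333… + 1.9825… + 0.147583… = 13.079417…
R0 > 1, so the population is growing.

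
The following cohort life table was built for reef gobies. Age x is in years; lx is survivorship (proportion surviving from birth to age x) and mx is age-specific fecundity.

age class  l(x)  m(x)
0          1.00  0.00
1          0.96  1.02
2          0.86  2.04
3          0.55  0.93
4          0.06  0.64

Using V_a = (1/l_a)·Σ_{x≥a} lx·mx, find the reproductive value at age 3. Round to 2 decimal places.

1.00

lx·mx for x ≥ 3: 0.5115, 0.0384 → sum = 0.5499
V_3 = 0.5499 / l_3 = 0.5499 / 0.55 = 0.999818… → 1.00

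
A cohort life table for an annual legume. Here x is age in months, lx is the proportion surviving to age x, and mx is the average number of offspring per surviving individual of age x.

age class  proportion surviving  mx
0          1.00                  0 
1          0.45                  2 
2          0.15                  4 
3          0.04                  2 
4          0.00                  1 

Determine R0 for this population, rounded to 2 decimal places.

1.58

lx·mx by age: 0, 0.9, 0.6, 0.08, 0
R0 = Σ lx·mx = 1.58 → 1.58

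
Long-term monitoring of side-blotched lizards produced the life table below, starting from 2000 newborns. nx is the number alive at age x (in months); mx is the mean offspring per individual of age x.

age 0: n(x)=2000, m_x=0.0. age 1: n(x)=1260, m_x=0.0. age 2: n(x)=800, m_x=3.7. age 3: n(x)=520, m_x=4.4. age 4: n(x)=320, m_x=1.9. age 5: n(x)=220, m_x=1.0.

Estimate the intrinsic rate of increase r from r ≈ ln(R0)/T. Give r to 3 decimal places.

lx = nx/n0 = nx/2000: 1, 0.63, 0.4, 0.26, 0.16, 0.11
R0 = Σ lx·mx = 0 + 0 + 1.48 + 1.144 + 0.304 + 0.11 = 3.038
Σ x·lx·mx = 8.158; T = 8.158/3.038 = 2.68532…
r ≈ ln(R0)/T = ln(3.038)/2.68532… = 0.41381… → 0.414

0.414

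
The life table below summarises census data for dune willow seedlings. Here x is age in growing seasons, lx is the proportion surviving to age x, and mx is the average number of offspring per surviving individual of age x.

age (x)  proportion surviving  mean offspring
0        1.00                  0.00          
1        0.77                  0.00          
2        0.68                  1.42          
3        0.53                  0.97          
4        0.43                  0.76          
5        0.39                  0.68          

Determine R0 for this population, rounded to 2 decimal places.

2.07

lx·mx by age: 0, 0, 0.9656, 0.5141, 0.3268, 0.2652
R0 = Σ lx·mx = 2.0717 → 2.07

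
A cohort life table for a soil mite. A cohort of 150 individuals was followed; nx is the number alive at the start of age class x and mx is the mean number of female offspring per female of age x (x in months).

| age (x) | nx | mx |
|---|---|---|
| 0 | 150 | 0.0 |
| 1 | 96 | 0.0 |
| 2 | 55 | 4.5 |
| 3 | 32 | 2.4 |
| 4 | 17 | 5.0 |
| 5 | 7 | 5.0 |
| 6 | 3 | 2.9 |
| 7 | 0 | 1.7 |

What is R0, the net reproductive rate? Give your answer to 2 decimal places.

3.02

lx = nx/n0 = nx/150: 1, 0.64, 0.36667…, 0.21333…, 0.11333…, 0.04667…, 0.02, 0
lx·mx by age: 0, 0, 1.65…, 0.512…, 0.566667…, 0.233333…, 0.058, 0
R0 = Σ lx·mx = 3.02… → 3.02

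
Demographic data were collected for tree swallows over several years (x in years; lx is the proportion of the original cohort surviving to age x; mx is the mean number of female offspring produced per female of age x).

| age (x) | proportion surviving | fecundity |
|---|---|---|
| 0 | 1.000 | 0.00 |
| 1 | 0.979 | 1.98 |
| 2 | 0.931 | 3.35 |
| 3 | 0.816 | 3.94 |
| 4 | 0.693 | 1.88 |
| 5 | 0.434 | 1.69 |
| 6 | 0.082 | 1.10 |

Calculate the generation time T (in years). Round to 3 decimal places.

2.620

lx·mx: 0, 1.93842, 3.11885, 3.21504, 1.30284, 0.73346, 0.0902 → R0 = 10.39881
x·lx·mx: 0, 1.93842, 6.2377, 9.64512, 5.21136, 3.6673, 0.5412 → Σ = 27.2411
T = 27.2411 / 10.39881 = 2.619636… → 2.620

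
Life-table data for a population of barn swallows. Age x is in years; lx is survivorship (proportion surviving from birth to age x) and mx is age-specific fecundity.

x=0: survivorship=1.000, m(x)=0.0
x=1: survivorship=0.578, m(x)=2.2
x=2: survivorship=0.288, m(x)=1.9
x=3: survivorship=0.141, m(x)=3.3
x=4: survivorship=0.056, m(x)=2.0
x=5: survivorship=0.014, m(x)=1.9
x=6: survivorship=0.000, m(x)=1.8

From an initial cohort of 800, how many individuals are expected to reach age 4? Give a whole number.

Expected survivors = N0 · l_4 = 800 × 0.056 = 44.8 → 45

45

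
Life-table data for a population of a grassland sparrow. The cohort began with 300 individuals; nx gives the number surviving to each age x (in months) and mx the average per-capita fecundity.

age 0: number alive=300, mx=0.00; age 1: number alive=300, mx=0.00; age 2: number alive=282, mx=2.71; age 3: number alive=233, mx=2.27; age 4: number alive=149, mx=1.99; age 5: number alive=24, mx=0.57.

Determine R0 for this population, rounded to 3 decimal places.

5.344

lx = nx/n0 = nx/300: 1, 1, 0.94, 0.77667…, 0.49667…, 0.08
lx·mx by age: 0, 0, 2.5474, 1.763033…, 0.988367…, 0.0456
R0 = Σ lx·mx = 5.3444… → 5.344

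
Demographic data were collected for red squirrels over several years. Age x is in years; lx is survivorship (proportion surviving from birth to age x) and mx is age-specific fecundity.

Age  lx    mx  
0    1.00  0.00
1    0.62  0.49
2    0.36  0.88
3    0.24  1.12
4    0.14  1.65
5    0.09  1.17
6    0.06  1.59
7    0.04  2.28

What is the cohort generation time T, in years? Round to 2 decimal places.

lx·mx: 0, 0.3038, 0.3168, 0.2688, 0.231, 0.1053, 0.0954, 0.0912 → R0 = 1.4123
x·lx·mx: 0, 0.3038, 0.6336, 0.8064, 0.924, 0.5265, 0.5724, 0.6384 → Σ = 4.4051
T = 4.4051 / 1.4123 = 3.119097… → 3.12

3.12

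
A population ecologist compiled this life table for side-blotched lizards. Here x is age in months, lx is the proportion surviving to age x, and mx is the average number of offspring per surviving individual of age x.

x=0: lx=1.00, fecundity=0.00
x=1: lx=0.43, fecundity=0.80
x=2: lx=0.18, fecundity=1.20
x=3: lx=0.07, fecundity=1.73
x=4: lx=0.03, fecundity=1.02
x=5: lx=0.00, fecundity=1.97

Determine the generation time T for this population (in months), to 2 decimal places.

1.77

lx·mx: 0, 0.344, 0.216, 0.1211, 0.0306, 0 → R0 = 0.7117
x·lx·mx: 0, 0.344, 0.432, 0.3633, 0.1224, 0 → Σ = 1.2617
T = 1.2617 / 0.7117 = 1.772798… → 1.77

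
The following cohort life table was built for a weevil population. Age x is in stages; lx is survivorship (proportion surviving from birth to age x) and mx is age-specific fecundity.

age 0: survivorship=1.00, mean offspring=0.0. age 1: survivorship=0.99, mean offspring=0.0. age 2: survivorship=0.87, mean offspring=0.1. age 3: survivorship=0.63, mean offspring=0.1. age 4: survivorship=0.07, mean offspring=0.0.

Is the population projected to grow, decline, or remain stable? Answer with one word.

R0 = Σ lx·mx = 0 + 0 + 0.087 + 0.063 + 0 = 0.15
R0 < 1, so the population is declining.

declining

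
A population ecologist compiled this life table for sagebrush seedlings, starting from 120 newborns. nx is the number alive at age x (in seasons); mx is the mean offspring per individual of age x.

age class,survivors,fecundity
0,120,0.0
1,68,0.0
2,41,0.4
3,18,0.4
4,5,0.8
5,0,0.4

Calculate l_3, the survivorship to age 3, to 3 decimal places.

0.150

l_3 = n_3/n_0 = 18/120 = 0.15 → 0.150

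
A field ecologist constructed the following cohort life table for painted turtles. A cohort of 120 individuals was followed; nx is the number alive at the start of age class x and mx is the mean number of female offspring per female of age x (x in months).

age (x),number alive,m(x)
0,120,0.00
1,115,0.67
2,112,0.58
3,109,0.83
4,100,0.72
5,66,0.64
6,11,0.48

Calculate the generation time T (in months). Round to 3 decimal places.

2.867

lx = nx/n0 = nx/120: 1, 0.95833…, 0.93333…, 0.90833…, 0.83333…, 0.55, 0.09167…
lx·mx: 0, 0.642083…, 0.541333…, 0.753917…, 0.6…, 0.352, 0.044… → R0 = 2.933333…
x·lx·mx: 0, 0.642083…, 1.082667…, 2.26175…, 2.4…, 1.76, 0.264… → Σ = 8.4105…
T = 8.4105… / 2.933333… = 2.867216… → 2.867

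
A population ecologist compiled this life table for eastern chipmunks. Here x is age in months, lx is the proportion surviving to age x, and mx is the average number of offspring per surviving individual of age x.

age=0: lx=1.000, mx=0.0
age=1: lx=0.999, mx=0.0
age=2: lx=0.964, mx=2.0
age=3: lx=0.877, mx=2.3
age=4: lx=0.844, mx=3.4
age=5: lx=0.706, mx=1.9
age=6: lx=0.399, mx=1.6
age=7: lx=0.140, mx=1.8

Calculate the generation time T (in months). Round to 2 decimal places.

lx·mx: 0, 0, 1.928, 2.0171, 2.8696, 1.3414, 0.6384, 0.252 → R0 = 9.0465
x·lx·mx: 0, 0, 3.856, 6.0513, 11.4784, 6.707, 3.8304, 1.764 → Σ = 33.6871
T = 33.6871 / 9.0465 = 3.723772… → 3.72

3.72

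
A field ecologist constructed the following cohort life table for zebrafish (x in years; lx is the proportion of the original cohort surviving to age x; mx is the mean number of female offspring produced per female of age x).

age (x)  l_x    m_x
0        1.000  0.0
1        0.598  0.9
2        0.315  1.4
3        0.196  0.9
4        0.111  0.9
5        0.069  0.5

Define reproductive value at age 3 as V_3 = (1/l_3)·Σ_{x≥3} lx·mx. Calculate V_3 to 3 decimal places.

lx·mx for x ≥ 3: 0.1764, 0.0999, 0.0345 → sum = 0.3108
V_3 = 0.3108 / l_3 = 0.3108 / 0.196 = 1.585714… → 1.586

1.586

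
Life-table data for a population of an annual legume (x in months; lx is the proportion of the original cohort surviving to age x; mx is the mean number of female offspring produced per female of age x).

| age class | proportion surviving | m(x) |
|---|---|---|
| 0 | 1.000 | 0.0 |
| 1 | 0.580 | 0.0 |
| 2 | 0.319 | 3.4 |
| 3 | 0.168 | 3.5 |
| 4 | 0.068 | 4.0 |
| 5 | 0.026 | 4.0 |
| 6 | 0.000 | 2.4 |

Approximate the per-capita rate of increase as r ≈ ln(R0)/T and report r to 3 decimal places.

R0 = Σ lx·mx = 0 + 0 + 1.0846 + 0.588 + 0.272 + 0.104 + 0 = 2.0486
Σ x·lx·mx = 5.5412; T = 5.5412/2.0486 = 2.70487…
r ≈ ln(R0)/T = ln(2.0486)/2.70487… = 0.26514… → 0.265

0.265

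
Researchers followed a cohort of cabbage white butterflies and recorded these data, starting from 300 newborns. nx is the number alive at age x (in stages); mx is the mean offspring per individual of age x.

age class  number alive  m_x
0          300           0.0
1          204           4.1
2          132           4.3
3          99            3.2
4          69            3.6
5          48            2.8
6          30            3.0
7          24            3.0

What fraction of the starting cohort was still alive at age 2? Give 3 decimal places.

l_2 = n_2/n_0 = 132/300 = 0.44 → 0.440

0.440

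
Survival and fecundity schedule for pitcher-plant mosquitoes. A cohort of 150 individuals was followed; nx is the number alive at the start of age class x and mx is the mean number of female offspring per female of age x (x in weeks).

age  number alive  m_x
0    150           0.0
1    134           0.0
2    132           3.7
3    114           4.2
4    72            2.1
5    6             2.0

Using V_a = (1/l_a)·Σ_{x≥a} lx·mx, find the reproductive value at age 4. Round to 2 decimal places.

lx = nx/n0 = nx/150: 1, 0.89333…, 0.88, 0.76, 0.48, 0.04
lx·mx for x ≥ 4: 1.008, 0.08 → sum = 1.088
V_4 = 1.088 / l_4 = 1.088 / 0.48 = 2.266667… → 2.27

2.27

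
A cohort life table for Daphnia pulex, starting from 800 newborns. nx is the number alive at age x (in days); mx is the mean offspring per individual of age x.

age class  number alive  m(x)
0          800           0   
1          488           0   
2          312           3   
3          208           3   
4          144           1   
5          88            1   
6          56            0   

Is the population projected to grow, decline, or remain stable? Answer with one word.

growing

lx = nx/n0 = nx/800: 1, 0.61, 0.39, 0.26, 0.18, 0.11, 0.07
R0 = Σ lx·mx = 0 + 0 + 1.17 + 0.78 + 0.18 + 0.11 + 0 = 2.24
R0 > 1, so the population is growing.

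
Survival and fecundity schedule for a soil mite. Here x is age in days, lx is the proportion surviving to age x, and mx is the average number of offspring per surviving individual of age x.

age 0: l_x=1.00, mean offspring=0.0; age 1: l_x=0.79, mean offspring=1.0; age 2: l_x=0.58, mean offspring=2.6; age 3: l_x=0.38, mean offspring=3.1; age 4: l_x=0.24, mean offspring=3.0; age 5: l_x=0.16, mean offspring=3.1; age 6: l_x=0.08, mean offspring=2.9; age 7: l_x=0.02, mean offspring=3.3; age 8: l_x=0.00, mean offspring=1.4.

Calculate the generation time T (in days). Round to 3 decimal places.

lx·mx: 0, 0.79, 1.508, 1.178, 0.72, 0.496, 0.232, 0.066, 0 → R0 = 4.99
x·lx·mx: 0, 0.79, 3.016, 3.534, 2.88, 2.48, 1.392, 0.462, 0 → Σ = 14.554
T = 14.554 / 4.99 = 2.916633… → 2.917

2.917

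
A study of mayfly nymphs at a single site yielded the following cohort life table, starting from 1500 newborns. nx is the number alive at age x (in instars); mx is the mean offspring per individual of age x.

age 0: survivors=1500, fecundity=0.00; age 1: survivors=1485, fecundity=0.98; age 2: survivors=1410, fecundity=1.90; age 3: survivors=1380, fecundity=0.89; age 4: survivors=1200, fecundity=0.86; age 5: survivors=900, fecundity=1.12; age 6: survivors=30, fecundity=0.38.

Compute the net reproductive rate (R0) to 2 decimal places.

lx = nx/n0 = nx/1500: 1, 0.99, 0.94, 0.92, 0.8, 0.6, 0.02
lx·mx by age: 0, 0.9702, 1.786, 0.8188, 0.688, 0.672, 0.0076
R0 = Σ lx·mx = 4.9426 → 4.94

4.94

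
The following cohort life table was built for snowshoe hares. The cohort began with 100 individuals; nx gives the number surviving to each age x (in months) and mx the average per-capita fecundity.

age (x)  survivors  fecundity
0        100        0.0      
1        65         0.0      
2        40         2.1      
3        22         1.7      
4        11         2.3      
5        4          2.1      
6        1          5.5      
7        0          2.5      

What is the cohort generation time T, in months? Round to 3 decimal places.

2.842

lx = nx/n0 = nx/100: 1, 0.65, 0.4, 0.22, 0.11, 0.04, 0.01, 0
lx·mx: 0, 0, 0.84, 0.374, 0.253, 0.084, 0.055, 0 → R0 = 1.606
x·lx·mx: 0, 0, 1.68, 1.122, 1.012, 0.42, 0.33, 0 → Σ = 4.564
T = 4.564 / 1.606 = 2.841843… → 2.842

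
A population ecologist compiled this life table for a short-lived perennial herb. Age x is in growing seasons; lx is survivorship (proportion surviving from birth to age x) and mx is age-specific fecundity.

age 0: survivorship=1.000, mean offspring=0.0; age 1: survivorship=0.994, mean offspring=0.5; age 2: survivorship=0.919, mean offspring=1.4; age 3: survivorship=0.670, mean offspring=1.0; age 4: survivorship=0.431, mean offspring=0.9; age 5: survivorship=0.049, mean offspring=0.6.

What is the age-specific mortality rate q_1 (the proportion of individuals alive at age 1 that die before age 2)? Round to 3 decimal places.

0.075

q_1 = (l_1 − l_2) / l_1 = (0.994 − 0.919) / 0.994
     = 0.075 / 0.994 = 0.075453… → 0.075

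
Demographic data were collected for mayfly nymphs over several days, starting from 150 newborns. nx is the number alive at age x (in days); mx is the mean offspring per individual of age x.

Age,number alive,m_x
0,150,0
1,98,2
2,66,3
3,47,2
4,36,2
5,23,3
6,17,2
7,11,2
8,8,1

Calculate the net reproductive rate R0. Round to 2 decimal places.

4.62

lx = nx/n0 = nx/150: 1, 0.65333…, 0.44, 0.31333…, 0.24, 0.15333…, 0.11333…, 0.07333…, 0.05333…
lx·mx by age: 0, 1.306667…, 1.32, 0.626667…, 0.48, 0.46…, 0.226667…, 0.146667…, 0.053333…
R0 = Σ lx·mx = 4.62… → 4.62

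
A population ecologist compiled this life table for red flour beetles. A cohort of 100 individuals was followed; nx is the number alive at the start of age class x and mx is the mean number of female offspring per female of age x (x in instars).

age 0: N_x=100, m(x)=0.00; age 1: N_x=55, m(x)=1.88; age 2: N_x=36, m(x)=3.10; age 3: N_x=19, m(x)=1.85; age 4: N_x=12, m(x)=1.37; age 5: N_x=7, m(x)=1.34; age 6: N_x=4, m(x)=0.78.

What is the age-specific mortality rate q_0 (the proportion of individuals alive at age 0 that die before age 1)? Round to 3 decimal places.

lx = nx/n0 = nx/100: 1, 0.55, 0.36, 0.19, 0.12, 0.07, 0.04
q_0 = (l_0 − l_1) / l_0 = (1 − 0.55) / 1
     = 0.45 / 1 = 0.45 → 0.450

0.450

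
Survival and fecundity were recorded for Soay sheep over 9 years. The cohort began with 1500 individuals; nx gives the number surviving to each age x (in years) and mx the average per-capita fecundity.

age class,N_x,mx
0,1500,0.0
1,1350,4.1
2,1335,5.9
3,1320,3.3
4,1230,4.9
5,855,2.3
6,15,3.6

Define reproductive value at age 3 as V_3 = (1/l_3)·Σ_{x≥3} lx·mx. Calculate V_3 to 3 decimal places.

lx = nx/n0 = nx/1500: 1, 0.9, 0.89, 0.88, 0.82, 0.57, 0.01
lx·mx for x ≥ 3: 2.904, 4.018, 1.311, 0.036 → sum = 8.269
V_3 = 8.269 / l_3 = 8.269 / 0.88 = 9.396591… → 9.397

9.397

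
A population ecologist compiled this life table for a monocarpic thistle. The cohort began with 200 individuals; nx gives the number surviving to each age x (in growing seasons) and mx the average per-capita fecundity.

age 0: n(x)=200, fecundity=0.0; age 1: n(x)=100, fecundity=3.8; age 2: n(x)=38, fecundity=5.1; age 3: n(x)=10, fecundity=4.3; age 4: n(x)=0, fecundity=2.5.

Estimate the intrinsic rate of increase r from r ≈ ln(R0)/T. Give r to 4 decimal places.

0.7748

lx = nx/n0 = nx/200: 1, 0.5, 0.19, 0.05, 0
R0 = Σ lx·mx = 0 + 1.9 + 0.969 + 0.215 + 0 = 3.084
Σ x·lx·mx = 4.483; T = 4.483/3.084 = 1.45363…
r ≈ ln(R0)/T = ln(3.084)/1.45363… = 0.774768… → 0.7748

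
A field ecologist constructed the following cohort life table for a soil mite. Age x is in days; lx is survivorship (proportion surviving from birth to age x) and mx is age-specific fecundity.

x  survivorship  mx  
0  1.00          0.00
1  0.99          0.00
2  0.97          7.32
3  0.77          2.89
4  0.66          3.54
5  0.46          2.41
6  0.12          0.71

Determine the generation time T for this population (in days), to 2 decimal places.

lx·mx: 0, 0, 7.1004, 2.2253, 2.3364, 1.1086, 0.0852 → R0 = 12.8559
x·lx·mx: 0, 0, 14.2008, 6.6759, 9.3456, 5.543, 0.5112 → Σ = 36.2765
T = 36.2765 / 12.8559 = 2.821778… → 2.82

2.82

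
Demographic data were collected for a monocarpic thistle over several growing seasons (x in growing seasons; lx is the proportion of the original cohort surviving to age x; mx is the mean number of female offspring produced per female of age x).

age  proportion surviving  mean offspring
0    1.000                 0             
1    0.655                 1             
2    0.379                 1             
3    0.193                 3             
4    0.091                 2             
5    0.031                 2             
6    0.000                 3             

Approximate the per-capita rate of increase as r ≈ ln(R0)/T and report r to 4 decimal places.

0.2745

R0 = Σ lx·mx = 0 + 0.655 + 0.379 + 0.579 + 0.182 + 0.062 + 0 = 1.857
Σ x·lx·mx = 4.188; T = 4.188/1.857 = 2.25525…
r ≈ ln(R0)/T = ln(1.857)/2.25525… = 0.274454… → 0.2745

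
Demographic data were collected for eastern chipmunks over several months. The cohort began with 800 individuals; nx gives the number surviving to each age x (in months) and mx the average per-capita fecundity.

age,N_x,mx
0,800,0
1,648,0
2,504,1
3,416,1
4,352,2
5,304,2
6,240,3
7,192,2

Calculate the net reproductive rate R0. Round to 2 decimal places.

4.17

lx = nx/n0 = nx/800: 1, 0.81, 0.63, 0.52, 0.44, 0.38, 0.3, 0.24
lx·mx by age: 0, 0, 0.63, 0.52, 0.88, 0.76, 0.9, 0.48
R0 = Σ lx·mx = 4.17 → 4.17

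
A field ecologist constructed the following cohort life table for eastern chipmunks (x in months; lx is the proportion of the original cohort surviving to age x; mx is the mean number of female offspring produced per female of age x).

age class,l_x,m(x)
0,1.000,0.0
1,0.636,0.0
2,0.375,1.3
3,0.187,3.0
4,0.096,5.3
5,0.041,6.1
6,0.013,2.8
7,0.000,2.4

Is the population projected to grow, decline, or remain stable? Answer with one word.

growing

R0 = Σ lx·mx = 0 + 0 + 0.4875 + 0.561 + 0.5088 + 0.2501 + 0.0364 + 0 = 1.8438
R0 > 1, so the population is growing.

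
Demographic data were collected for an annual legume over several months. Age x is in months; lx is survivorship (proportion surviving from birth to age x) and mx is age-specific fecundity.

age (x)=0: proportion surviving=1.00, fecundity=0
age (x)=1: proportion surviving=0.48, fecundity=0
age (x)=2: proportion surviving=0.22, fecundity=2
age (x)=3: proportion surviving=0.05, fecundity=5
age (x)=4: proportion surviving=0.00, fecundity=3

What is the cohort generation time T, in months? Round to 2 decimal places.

2.36

lx·mx: 0, 0, 0.44, 0.25, 0 → R0 = 0.69
x·lx·mx: 0, 0, 0.88, 0.75, 0 → Σ = 1.63
T = 1.63 / 0.69 = 2.362319… → 2.36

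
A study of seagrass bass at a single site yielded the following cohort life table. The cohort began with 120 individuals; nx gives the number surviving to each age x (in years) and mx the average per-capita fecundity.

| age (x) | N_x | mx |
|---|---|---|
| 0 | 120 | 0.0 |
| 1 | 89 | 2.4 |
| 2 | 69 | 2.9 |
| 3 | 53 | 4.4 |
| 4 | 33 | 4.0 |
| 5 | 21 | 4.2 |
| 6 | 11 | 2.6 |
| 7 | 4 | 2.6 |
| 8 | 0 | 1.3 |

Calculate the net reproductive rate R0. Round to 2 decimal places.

7.55

lx = nx/n0 = nx/120: 1, 0.74167…, 0.575, 0.44167…, 0.275, 0.175, 0.09167…, 0.03333…, 0
lx·mx by age: 0, 1.78…, 1.6675, 1.943333…, 1.1, 0.735, 0.238333…, 0.086667…, 0
R0 = Σ lx·mx = 7.550833… → 7.55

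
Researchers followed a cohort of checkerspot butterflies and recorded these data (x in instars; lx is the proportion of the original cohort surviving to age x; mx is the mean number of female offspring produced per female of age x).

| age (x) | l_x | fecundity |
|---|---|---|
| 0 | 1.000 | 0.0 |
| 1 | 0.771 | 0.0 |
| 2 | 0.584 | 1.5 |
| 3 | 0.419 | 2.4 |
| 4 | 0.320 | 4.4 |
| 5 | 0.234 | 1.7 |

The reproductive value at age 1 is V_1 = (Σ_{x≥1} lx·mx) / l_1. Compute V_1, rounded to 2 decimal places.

4.78

lx·mx for x ≥ 1: 0, 0.876, 1.0056, 1.408, 0.3978 → sum = 3.6874
V_1 = 3.6874 / l_1 = 3.6874 / 0.771 = 4.78262… → 4.78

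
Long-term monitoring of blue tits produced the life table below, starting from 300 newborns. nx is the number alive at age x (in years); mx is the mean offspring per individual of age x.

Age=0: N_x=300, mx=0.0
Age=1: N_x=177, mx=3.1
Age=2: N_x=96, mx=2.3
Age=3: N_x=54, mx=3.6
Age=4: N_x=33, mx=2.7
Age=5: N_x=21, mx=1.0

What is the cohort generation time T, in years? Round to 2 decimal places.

lx = nx/n0 = nx/300: 1, 0.59, 0.32, 0.18, 0.11, 0.07
lx·mx: 0, 1.829, 0.736, 0.648, 0.297, 0.07 → R0 = 3.58
x·lx·mx: 0, 1.829, 1.472, 1.944, 1.188, 0.35 → Σ = 6.783
T = 6.783 / 3.58 = 1.894693… → 1.89

1.89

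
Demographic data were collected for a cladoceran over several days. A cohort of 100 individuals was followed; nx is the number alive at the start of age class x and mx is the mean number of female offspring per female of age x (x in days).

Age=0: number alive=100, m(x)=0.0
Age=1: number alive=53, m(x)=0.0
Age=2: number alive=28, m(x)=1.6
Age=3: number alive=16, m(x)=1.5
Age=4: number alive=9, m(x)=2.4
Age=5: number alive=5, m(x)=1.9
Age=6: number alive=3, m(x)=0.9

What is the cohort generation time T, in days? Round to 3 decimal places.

3.038

lx = nx/n0 = nx/100: 1, 0.53, 0.28, 0.16, 0.09, 0.05, 0.03
lx·mx: 0, 0, 0.448, 0.24, 0.216, 0.095, 0.027 → R0 = 1.026
x·lx·mx: 0, 0, 0.896, 0.72, 0.864, 0.475, 0.162 → Σ = 3.117
T = 3.117 / 1.026 = 3.038012… → 3.038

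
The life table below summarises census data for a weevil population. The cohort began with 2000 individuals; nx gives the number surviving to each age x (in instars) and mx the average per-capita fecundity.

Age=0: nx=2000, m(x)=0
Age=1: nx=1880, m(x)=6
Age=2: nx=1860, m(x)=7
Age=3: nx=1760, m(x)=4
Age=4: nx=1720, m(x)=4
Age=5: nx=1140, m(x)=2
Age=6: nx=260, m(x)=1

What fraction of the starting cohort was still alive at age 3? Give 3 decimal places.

l_3 = n_3/n_0 = 1760/2000 = 0.88 → 0.880

0.880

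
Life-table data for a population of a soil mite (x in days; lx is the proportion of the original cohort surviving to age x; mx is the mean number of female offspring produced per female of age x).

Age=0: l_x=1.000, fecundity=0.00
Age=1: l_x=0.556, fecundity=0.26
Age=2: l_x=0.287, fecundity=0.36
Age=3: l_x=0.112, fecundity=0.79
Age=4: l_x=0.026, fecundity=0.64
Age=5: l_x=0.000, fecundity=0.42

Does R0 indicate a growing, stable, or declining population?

declining

R0 = Σ lx·mx = 0 + 0.14456 + 0.10332 + 0.08848 + 0.01664 + 0 = 0.353
R0 < 1, so the population is declining.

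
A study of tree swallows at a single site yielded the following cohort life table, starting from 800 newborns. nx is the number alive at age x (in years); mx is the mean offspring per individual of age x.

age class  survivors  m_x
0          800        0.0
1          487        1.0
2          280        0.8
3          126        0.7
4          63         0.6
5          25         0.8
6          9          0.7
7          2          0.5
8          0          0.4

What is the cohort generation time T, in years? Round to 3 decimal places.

lx = nx/n0 = nx/800: 1, 0.60875, 0.35, 0.1575, 0.07875, 0.03125, 0.01125, 0.0025, 0
lx·mx: 0, 0.60875, 0.28, 0.11025, 0.04725, 0.025, 0.007875, 0.00125, 0 → R0 = 1.080375
x·lx·mx: 0, 0.60875, 0.56, 0.33075, 0.189, 0.125, 0.04725, 0.00875, 0 → Σ = 1.8695
T = 1.8695 / 1.080375 = 1.730418… → 1.730

1.730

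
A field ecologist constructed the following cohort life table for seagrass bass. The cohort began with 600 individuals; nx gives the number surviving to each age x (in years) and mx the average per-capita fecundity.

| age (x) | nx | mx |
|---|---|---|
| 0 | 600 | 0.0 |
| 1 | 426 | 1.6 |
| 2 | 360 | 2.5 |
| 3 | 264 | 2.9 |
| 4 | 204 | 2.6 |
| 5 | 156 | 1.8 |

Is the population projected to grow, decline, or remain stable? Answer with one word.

lx = nx/n0 = nx/600: 1, 0.71, 0.6, 0.44, 0.34, 0.26
R0 = Σ lx·mx = 0 + 1.136 + 1.5 + 1.276 + 0.884 + 0.468 = 5.264
R0 > 1, so the population is growing.

growing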